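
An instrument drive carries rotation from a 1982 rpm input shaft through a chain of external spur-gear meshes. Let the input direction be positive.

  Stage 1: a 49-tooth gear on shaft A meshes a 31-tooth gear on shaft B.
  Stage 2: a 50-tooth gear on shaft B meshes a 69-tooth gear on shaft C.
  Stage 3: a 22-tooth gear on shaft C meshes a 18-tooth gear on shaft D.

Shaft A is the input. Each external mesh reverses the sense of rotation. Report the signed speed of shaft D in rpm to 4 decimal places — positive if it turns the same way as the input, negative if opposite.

-2774.6559 rpm (opposite to input, |ω| = 2774.6559 rpm)

Stage 1 [49T→31T]: ω = 1982.0000×49/31 = 3132.8387 rpm, dir flips to −; running = −3132.8387
Stage 2 [50T→69T]: ω = 3132.8387×50/69 = 2270.1730 rpm, dir flips to +; running = +2270.1730
Stage 3 [22T→18T]: ω = 2270.1730×22/18 = 2774.6559 rpm, dir flips to −; running = −2774.6559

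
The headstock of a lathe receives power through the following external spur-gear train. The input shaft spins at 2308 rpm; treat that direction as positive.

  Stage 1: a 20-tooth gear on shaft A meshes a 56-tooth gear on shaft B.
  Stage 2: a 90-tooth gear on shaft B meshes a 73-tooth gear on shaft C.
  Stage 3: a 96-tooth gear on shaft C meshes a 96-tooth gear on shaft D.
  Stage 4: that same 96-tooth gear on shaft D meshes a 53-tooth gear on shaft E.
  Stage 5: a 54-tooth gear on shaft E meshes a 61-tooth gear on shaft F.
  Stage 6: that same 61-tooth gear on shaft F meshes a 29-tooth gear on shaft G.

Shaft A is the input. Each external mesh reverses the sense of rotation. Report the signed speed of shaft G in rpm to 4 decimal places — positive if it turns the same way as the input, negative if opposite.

Stage 1 [20T→56T]: ω = 2308.0000×20/56 = 824.2857 rpm, dir flips to −; running = −824.2857
Stage 2 [90T→73T]: ω = 824.2857×90/73 = 1016.2427 rpm, dir flips to +; running = +1016.2427
Stage 3 [96T→96T]: ω = 1016.2427×96/96 = 1016.2427 rpm, dir flips to −; running = −1016.2427
Stage 4 [96T→53T]: ω = 1016.2427×96/53 = 1840.7414 rpm, dir flips to +; running = +1840.7414
Stage 5 [54T→61T]: ω = 1840.7414×54/61 = 1629.5088 rpm, dir flips to −; running = −1629.5088
Stage 6 [61T→29T]: ω = 1629.5088×61/29 = 3427.5875 rpm, dir flips to +; running = +3427.5875

+3427.5875 rpm (same as input, |ω| = 3427.5875 rpm)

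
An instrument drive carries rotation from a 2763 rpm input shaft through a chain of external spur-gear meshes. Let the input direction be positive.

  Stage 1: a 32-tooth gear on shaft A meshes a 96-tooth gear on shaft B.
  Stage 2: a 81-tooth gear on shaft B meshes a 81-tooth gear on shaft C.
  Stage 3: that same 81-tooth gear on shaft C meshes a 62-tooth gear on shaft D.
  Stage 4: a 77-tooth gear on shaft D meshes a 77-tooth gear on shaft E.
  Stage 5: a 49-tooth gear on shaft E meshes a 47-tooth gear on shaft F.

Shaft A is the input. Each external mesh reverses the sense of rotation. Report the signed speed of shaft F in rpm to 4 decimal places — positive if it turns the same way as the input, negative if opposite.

-1254.4437 rpm (opposite to input, |ω| = 1254.4437 rpm)

Stage 1 [32T→96T]: ω = 2763.0000×32/96 = 921.0000 rpm, dir flips to −; running = −921.0000
Stage 2 [81T→81T]: ω = 921.0000×81/81 = 921.0000 rpm, dir flips to +; running = +921.0000
Stage 3 [81T→62T]: ω = 921.0000×81/62 = 1203.2419 rpm, dir flips to −; running = −1203.2419
Stage 4 [77T→77T]: ω = 1203.2419×77/77 = 1203.2419 rpm, dir flips to +; running = +1203.2419
Stage 5 [49T→47T]: ω = 1203.2419×49/47 = 1254.4437 rpm, dir flips to −; running = −1254.4437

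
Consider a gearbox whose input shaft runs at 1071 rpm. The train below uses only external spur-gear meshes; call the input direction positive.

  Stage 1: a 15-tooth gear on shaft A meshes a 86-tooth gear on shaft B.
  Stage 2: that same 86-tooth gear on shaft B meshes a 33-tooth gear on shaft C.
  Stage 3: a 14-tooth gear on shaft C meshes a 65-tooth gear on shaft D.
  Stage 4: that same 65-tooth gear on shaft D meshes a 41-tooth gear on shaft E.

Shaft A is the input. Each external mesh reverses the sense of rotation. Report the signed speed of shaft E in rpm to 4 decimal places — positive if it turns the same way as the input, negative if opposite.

+166.2306 rpm (same as input, |ω| = 166.2306 rpm)

Stage 1 [15T→86T]: ω = 1071.0000×15/86 = 186.8023 rpm, dir flips to −; running = −186.8023
Stage 2 [86T→33T]: ω = 186.8023×86/33 = 486.8182 rpm, dir flips to +; running = +486.8182
Stage 3 [14T→65T]: ω = 486.8182×14/65 = 104.8531 rpm, dir flips to −; running = −104.8531
Stage 4 [65T→41T]: ω = 104.8531×65/41 = 166.2306 rpm, dir flips to +; running = +166.2306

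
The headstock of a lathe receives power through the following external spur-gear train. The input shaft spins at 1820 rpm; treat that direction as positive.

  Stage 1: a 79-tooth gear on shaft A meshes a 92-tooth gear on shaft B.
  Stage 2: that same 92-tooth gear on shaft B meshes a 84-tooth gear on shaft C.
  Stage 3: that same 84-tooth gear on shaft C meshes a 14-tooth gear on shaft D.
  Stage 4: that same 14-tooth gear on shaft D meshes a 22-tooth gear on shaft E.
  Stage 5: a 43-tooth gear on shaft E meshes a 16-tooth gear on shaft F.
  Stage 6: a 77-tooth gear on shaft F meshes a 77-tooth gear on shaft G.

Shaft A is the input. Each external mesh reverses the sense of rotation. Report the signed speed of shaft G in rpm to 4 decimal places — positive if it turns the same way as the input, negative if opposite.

Stage 1 [79T→92T]: ω = 1820.0000×79/92 = 1562.8261 rpm, dir flips to −; running = −1562.8261
Stage 2 [92T→84T]: ω = 1562.8261×92/84 = 1711.6667 rpm, dir flips to +; running = +1711.6667
Stage 3 [84T→14T]: ω = 1711.6667×84/14 = 10270.0000 rpm, dir flips to −; running = −10270.0000
Stage 4 [14T→22T]: ω = 10270.0000×14/22 = 6535.4545 rpm, dir flips to +; running = +6535.4545
Stage 5 [43T→16T]: ω = 6535.4545×43/16 = 17564.0341 rpm, dir flips to −; running = −17564.0341
Stage 6 [77T→77T]: ω = 17564.0341×77/77 = 17564.0341 rpm, dir flips to +; running = +17564.0341

+17564.0341 rpm (same as input, |ω| = 17564.0341 rpm)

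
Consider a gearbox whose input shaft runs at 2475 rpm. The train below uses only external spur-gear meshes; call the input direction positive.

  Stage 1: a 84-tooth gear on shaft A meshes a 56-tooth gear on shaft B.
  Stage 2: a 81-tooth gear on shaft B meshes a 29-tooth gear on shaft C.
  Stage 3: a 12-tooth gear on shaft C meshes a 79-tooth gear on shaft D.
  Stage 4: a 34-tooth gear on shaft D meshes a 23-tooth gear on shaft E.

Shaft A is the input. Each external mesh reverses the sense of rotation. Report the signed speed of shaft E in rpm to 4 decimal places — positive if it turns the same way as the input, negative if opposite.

+2328.4061 rpm (same as input, |ω| = 2328.4061 rpm)

Stage 1 [84T→56T]: ω = 2475.0000×84/56 = 3712.5000 rpm, dir flips to −; running = −3712.5000
Stage 2 [81T→29T]: ω = 3712.5000×81/29 = 10369.3966 rpm, dir flips to +; running = +10369.3966
Stage 3 [12T→79T]: ω = 10369.3966×12/79 = 1575.0982 rpm, dir flips to −; running = −1575.0982
Stage 4 [34T→23T]: ω = 1575.0982×34/23 = 2328.4061 rpm, dir flips to +; running = +2328.4061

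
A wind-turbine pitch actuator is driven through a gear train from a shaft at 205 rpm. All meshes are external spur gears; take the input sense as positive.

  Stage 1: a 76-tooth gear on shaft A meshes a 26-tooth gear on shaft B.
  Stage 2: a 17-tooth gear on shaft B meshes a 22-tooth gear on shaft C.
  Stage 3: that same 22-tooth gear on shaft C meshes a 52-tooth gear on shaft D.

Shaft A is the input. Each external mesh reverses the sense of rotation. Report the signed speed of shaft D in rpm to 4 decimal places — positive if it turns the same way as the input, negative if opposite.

Stage 1 [76T→26T]: ω = 205.0000×76/26 = 599.2308 rpm, dir flips to −; running = −599.2308
Stage 2 [17T→22T]: ω = 599.2308×17/22 = 463.0420 rpm, dir flips to +; running = +463.0420
Stage 3 [22T→52T]: ω = 463.0420×22/52 = 195.9024 rpm, dir flips to −; running = −195.9024

-195.9024 rpm (opposite to input, |ω| = 195.9024 rpm)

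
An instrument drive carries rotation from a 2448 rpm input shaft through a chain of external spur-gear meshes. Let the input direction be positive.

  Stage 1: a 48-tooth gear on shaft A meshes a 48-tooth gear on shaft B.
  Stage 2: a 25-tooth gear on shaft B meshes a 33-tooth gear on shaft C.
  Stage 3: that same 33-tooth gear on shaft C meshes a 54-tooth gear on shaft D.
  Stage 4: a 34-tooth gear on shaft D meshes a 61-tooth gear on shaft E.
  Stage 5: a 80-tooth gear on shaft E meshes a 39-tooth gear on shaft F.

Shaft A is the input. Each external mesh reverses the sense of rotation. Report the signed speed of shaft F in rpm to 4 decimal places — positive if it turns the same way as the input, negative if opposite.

Stage 1 [48T→48T]: ω = 2448.0000×48/48 = 2448.0000 rpm, dir flips to −; running = −2448.0000
Stage 2 [25T→33T]: ω = 2448.0000×25/33 = 1854.5455 rpm, dir flips to +; running = +1854.5455
Stage 3 [33T→54T]: ω = 1854.5455×33/54 = 1133.3333 rpm, dir flips to −; running = −1133.3333
Stage 4 [34T→61T]: ω = 1133.3333×34/61 = 631.6940 rpm, dir flips to +; running = +631.6940
Stage 5 [80T→39T]: ω = 631.6940×80/39 = 1295.7825 rpm, dir flips to −; running = −1295.7825

-1295.7825 rpm (opposite to input, |ω| = 1295.7825 rpm)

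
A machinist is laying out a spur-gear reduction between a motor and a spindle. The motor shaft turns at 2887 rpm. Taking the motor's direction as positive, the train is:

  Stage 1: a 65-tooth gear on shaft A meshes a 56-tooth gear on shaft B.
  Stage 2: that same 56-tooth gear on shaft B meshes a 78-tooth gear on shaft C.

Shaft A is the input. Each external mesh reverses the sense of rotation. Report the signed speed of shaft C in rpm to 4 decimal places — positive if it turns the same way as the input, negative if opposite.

Stage 1 [65T→56T]: ω = 2887.0000×65/56 = 3350.9821 rpm, dir flips to −; running = −3350.9821
Stage 2 [56T→78T]: ω = 3350.9821×56/78 = 2405.8333 rpm, dir flips to +; running = +2405.8333

+2405.8333 rpm (same as input, |ω| = 2405.8333 rpm)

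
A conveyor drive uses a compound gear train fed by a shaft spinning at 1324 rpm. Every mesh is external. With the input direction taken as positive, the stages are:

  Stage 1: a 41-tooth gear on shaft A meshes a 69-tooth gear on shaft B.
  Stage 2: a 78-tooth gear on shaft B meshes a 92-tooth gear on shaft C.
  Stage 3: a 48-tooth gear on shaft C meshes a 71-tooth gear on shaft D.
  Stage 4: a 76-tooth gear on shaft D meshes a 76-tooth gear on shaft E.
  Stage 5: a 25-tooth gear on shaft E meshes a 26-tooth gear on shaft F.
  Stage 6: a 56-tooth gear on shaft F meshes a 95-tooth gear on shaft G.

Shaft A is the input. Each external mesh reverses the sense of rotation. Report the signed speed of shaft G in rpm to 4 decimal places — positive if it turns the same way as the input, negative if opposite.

+255.5898 rpm (same as input, |ω| = 255.5898 rpm)

Stage 1 [41T→69T]: ω = 1324.0000×41/69 = 786.7246 rpm, dir flips to −; running = −786.7246
Stage 2 [78T→92T]: ω = 786.7246×78/92 = 667.0057 rpm, dir flips to +; running = +667.0057
Stage 3 [48T→71T]: ω = 667.0057×48/71 = 450.9334 rpm, dir flips to −; running = −450.9334
Stage 4 [76T→76T]: ω = 450.9334×76/76 = 450.9334 rpm, dir flips to +; running = +450.9334
Stage 5 [25T→26T]: ω = 450.9334×25/26 = 433.5898 rpm, dir flips to −; running = −433.5898
Stage 6 [56T→95T]: ω = 433.5898×56/95 = 255.5898 rpm, dir flips to +; running = +255.5898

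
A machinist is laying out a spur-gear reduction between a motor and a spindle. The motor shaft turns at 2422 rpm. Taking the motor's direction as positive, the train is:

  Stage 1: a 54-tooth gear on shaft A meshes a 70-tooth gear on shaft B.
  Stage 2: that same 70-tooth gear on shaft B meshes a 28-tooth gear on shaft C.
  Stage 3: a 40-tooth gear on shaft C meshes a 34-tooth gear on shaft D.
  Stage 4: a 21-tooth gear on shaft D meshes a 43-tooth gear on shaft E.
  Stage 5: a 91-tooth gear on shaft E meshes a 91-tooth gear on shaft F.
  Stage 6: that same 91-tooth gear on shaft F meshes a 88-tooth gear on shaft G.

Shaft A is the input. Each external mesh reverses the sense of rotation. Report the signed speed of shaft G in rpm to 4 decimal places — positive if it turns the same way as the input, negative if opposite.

+2775.2397 rpm (same as input, |ω| = 2775.2397 rpm)

Stage 1 [54T→70T]: ω = 2422.0000×54/70 = 1868.4000 rpm, dir flips to −; running = −1868.4000
Stage 2 [70T→28T]: ω = 1868.4000×70/28 = 4671.0000 rpm, dir flips to +; running = +4671.0000
Stage 3 [40T→34T]: ω = 4671.0000×40/34 = 5495.2941 rpm, dir flips to −; running = −5495.2941
Stage 4 [21T→43T]: ω = 5495.2941×21/43 = 2683.7483 rpm, dir flips to +; running = +2683.7483
Stage 5 [91T→91T]: ω = 2683.7483×91/91 = 2683.7483 rpm, dir flips to −; running = −2683.7483
Stage 6 [91T→88T]: ω = 2683.7483×91/88 = 2775.2397 rpm, dir flips to +; running = +2775.2397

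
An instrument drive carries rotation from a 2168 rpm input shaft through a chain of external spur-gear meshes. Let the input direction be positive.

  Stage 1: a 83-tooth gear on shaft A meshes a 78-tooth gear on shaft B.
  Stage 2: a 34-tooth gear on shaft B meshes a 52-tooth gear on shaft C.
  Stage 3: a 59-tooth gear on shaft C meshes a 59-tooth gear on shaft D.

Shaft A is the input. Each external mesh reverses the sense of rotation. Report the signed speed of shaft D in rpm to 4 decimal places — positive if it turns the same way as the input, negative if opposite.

-1508.4063 rpm (opposite to input, |ω| = 1508.4063 rpm)

Stage 1 [83T→78T]: ω = 2168.0000×83/78 = 2306.9744 rpm, dir flips to −; running = −2306.9744
Stage 2 [34T→52T]: ω = 2306.9744×34/52 = 1508.4063 rpm, dir flips to +; running = +1508.4063
Stage 3 [59T→59T]: ω = 1508.4063×59/59 = 1508.4063 rpm, dir flips to −; running = −1508.4063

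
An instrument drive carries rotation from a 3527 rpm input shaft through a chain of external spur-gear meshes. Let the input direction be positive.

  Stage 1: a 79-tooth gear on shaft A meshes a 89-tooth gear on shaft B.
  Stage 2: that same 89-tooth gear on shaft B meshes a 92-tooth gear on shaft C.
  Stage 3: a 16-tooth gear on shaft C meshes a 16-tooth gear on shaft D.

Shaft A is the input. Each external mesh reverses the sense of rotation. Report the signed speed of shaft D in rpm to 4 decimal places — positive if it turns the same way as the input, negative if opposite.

Stage 1 [79T→89T]: ω = 3527.0000×79/89 = 3130.7079 rpm, dir flips to −; running = −3130.7079
Stage 2 [89T→92T]: ω = 3130.7079×89/92 = 3028.6196 rpm, dir flips to +; running = +3028.6196
Stage 3 [16T→16T]: ω = 3028.6196×16/16 = 3028.6196 rpm, dir flips to −; running = −3028.6196

-3028.6196 rpm (opposite to input, |ω| = 3028.6196 rpm)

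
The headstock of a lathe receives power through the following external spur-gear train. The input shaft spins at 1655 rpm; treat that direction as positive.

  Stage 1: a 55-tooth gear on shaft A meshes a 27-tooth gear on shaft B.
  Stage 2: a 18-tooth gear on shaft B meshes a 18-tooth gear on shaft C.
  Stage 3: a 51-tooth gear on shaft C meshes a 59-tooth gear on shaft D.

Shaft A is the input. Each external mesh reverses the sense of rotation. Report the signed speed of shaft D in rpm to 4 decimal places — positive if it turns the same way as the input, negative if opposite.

Stage 1 [55T→27T]: ω = 1655.0000×55/27 = 3371.2963 rpm, dir flips to −; running = −3371.2963
Stage 2 [18T→18T]: ω = 3371.2963×18/18 = 3371.2963 rpm, dir flips to +; running = +3371.2963
Stage 3 [51T→59T]: ω = 3371.2963×51/59 = 2914.1714 rpm, dir flips to −; running = −2914.1714

-2914.1714 rpm (opposite to input, |ω| = 2914.1714 rpm)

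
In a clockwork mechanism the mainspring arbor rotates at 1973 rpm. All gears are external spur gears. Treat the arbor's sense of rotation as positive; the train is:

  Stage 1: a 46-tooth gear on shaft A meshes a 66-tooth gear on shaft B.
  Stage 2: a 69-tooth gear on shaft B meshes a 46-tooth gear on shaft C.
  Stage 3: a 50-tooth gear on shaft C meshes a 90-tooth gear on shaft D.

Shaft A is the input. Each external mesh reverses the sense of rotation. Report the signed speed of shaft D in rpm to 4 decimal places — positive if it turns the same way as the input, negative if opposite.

Stage 1 [46T→66T]: ω = 1973.0000×46/66 = 1375.1212 rpm, dir flips to −; running = −1375.1212
Stage 2 [69T→46T]: ω = 1375.1212×69/46 = 2062.6818 rpm, dir flips to +; running = +2062.6818
Stage 3 [50T→90T]: ω = 2062.6818×50/90 = 1145.9343 rpm, dir flips to −; running = −1145.9343

-1145.9343 rpm (opposite to input, |ω| = 1145.9343 rpm)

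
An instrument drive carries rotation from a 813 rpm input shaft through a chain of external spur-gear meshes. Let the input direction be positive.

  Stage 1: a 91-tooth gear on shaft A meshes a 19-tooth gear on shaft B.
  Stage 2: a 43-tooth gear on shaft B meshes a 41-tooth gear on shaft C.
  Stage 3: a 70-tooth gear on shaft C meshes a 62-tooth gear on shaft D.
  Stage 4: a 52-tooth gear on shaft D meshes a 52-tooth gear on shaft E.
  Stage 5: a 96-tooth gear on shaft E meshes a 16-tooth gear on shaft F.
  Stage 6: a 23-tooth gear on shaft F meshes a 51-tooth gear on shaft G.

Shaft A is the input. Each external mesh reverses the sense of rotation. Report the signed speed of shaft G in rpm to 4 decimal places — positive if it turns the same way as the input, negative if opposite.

Stage 1 [91T→19T]: ω = 813.0000×91/19 = 3893.8421 rpm, dir flips to −; running = −3893.8421
Stage 2 [43T→41T]: ω = 3893.8421×43/41 = 4083.7856 rpm, dir flips to +; running = +4083.7856
Stage 3 [70T→62T]: ω = 4083.7856×70/62 = 4610.7257 rpm, dir flips to −; running = −4610.7257
Stage 4 [52T→52T]: ω = 4610.7257×52/52 = 4610.7257 rpm, dir flips to +; running = +4610.7257
Stage 5 [96T→16T]: ω = 4610.7257×96/16 = 27664.3542 rpm, dir flips to −; running = −27664.3542
Stage 6 [23T→51T]: ω = 27664.3542×23/51 = 12476.0813 rpm, dir flips to +; running = +12476.0813

+12476.0813 rpm (same as input, |ω| = 12476.0813 rpm)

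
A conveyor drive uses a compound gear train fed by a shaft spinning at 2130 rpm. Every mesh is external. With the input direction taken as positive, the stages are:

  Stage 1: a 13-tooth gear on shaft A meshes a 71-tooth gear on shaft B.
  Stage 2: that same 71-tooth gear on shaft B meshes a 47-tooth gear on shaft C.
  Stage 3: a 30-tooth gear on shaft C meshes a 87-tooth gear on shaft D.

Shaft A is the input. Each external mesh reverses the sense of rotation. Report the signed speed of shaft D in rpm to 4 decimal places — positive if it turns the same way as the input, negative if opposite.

-203.1548 rpm (opposite to input, |ω| = 203.1548 rpm)

Stage 1 [13T→71T]: ω = 2130.0000×13/71 = 390.0000 rpm, dir flips to −; running = −390.0000
Stage 2 [71T→47T]: ω = 390.0000×71/47 = 589.1489 rpm, dir flips to +; running = +589.1489
Stage 3 [30T→87T]: ω = 589.1489×30/87 = 203.1548 rpm, dir flips to −; running = −203.1548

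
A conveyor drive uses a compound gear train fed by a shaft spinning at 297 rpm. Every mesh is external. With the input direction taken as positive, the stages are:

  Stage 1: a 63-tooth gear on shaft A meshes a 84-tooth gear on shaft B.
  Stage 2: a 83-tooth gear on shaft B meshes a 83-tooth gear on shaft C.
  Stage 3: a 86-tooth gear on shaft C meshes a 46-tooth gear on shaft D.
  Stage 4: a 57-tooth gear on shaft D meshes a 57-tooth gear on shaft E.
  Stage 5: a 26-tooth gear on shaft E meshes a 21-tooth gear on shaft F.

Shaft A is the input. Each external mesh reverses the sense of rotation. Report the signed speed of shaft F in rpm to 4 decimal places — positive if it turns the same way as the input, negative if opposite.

-515.5994 rpm (opposite to input, |ω| = 515.5994 rpm)

Stage 1 [63T→84T]: ω = 297.0000×63/84 = 222.7500 rpm, dir flips to −; running = −222.7500
Stage 2 [83T→83T]: ω = 222.7500×83/83 = 222.7500 rpm, dir flips to +; running = +222.7500
Stage 3 [86T→46T]: ω = 222.7500×86/46 = 416.4457 rpm, dir flips to −; running = −416.4457
Stage 4 [57T→57T]: ω = 416.4457×57/57 = 416.4457 rpm, dir flips to +; running = +416.4457
Stage 5 [26T→21T]: ω = 416.4457×26/21 = 515.5994 rpm, dir flips to −; running = −515.5994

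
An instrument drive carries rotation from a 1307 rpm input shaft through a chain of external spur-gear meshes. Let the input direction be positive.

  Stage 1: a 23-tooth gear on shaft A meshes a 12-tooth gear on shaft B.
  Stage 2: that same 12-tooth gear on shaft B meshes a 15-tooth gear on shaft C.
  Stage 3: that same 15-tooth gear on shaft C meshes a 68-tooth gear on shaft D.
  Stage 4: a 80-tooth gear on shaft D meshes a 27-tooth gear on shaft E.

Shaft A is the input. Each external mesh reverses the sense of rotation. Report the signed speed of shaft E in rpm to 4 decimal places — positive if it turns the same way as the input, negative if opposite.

+1309.8475 rpm (same as input, |ω| = 1309.8475 rpm)

Stage 1 [23T→12T]: ω = 1307.0000×23/12 = 2505.0833 rpm, dir flips to −; running = −2505.0833
Stage 2 [12T→15T]: ω = 2505.0833×12/15 = 2004.0667 rpm, dir flips to +; running = +2004.0667
Stage 3 [15T→68T]: ω = 2004.0667×15/68 = 442.0735 rpm, dir flips to −; running = −442.0735
Stage 4 [80T→27T]: ω = 442.0735×80/27 = 1309.8475 rpm, dir flips to +; running = +1309.8475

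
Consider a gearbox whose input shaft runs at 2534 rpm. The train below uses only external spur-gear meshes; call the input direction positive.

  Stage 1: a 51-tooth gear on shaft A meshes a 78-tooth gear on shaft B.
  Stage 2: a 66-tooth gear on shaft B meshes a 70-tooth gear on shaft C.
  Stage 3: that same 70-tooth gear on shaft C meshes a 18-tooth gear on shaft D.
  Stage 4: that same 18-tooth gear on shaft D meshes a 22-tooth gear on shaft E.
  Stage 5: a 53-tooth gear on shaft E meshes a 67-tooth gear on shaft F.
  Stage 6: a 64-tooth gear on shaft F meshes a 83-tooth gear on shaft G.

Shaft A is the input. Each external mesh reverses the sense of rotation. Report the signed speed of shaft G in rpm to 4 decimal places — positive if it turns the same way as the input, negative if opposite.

+3031.8408 rpm (same as input, |ω| = 3031.8408 rpm)

Stage 1 [51T→78T]: ω = 2534.0000×51/78 = 1656.8462 rpm, dir flips to −; running = −1656.8462
Stage 2 [66T→70T]: ω = 1656.8462×66/70 = 1562.1692 rpm, dir flips to +; running = +1562.1692
Stage 3 [70T→18T]: ω = 1562.1692×70/18 = 6075.1026 rpm, dir flips to −; running = −6075.1026
Stage 4 [18T→22T]: ω = 6075.1026×18/22 = 4970.5385 rpm, dir flips to +; running = +4970.5385
Stage 5 [53T→67T]: ω = 4970.5385×53/67 = 3931.9185 rpm, dir flips to −; running = −3931.9185
Stage 6 [64T→83T]: ω = 3931.9185×64/83 = 3031.8408 rpm, dir flips to +; running = +3031.8408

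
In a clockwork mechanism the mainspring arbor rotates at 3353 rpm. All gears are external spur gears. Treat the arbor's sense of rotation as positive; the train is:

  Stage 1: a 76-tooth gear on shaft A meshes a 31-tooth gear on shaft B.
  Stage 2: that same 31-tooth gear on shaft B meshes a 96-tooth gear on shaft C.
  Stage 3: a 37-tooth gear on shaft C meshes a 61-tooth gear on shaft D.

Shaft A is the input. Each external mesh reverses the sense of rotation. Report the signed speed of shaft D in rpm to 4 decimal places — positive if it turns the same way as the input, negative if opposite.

-1610.0813 rpm (opposite to input, |ω| = 1610.0813 rpm)

Stage 1 [76T→31T]: ω = 3353.0000×76/31 = 8220.2581 rpm, dir flips to −; running = −8220.2581
Stage 2 [31T→96T]: ω = 8220.2581×31/96 = 2654.4583 rpm, dir flips to +; running = +2654.4583
Stage 3 [37T→61T]: ω = 2654.4583×37/61 = 1610.0813 rpm, dir flips to −; running = −1610.0813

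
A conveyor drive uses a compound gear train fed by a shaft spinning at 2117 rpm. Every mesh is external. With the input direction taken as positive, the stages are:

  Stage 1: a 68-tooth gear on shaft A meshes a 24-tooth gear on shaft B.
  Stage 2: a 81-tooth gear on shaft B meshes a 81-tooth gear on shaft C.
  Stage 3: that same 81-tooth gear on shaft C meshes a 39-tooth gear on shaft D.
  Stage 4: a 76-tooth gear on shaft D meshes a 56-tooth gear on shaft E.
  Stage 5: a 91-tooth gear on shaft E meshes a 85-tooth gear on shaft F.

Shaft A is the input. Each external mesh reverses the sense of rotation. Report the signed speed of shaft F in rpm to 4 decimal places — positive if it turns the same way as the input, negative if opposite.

Stage 1 [68T→24T]: ω = 2117.0000×68/24 = 5998.1667 rpm, dir flips to −; running = −5998.1667
Stage 2 [81T→81T]: ω = 5998.1667×81/81 = 5998.1667 rpm, dir flips to +; running = +5998.1667
Stage 3 [81T→39T]: ω = 5998.1667×81/39 = 12457.7308 rpm, dir flips to −; running = −12457.7308
Stage 4 [76T→56T]: ω = 12457.7308×76/56 = 16906.9203 rpm, dir flips to +; running = +16906.9203
Stage 5 [91T→85T]: ω = 16906.9203×91/85 = 18100.3500 rpm, dir flips to −; running = −18100.3500

-18100.3500 rpm (opposite to input, |ω| = 18100.3500 rpm)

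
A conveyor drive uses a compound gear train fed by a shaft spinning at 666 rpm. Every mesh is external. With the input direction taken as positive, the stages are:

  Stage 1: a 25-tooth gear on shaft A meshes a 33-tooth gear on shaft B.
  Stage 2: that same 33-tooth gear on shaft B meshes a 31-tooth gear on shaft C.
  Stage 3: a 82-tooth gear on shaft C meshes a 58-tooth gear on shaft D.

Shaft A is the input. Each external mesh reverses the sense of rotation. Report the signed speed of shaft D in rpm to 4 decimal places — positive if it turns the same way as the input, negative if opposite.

-759.3437 rpm (opposite to input, |ω| = 759.3437 rpm)

Stage 1 [25T→33T]: ω = 666.0000×25/33 = 504.5455 rpm, dir flips to −; running = −504.5455
Stage 2 [33T→31T]: ω = 504.5455×33/31 = 537.0968 rpm, dir flips to +; running = +537.0968
Stage 3 [82T→58T]: ω = 537.0968×82/58 = 759.3437 rpm, dir flips to −; running = −759.3437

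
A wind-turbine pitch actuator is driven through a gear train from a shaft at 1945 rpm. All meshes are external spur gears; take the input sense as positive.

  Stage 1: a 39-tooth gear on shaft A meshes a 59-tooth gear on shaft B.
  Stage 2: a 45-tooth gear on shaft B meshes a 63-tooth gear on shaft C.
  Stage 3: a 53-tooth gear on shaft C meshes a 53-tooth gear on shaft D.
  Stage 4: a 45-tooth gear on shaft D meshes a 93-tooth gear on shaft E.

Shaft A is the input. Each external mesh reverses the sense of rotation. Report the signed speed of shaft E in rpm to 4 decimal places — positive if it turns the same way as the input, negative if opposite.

Stage 1 [39T→59T]: ω = 1945.0000×39/59 = 1285.6780 rpm, dir flips to −; running = −1285.6780
Stage 2 [45T→63T]: ω = 1285.6780×45/63 = 918.3414 rpm, dir flips to +; running = +918.3414
Stage 3 [53T→53T]: ω = 918.3414×53/53 = 918.3414 rpm, dir flips to −; running = −918.3414
Stage 4 [45T→93T]: ω = 918.3414×45/93 = 444.3587 rpm, dir flips to +; running = +444.3587

+444.3587 rpm (same as input, |ω| = 444.3587 rpm)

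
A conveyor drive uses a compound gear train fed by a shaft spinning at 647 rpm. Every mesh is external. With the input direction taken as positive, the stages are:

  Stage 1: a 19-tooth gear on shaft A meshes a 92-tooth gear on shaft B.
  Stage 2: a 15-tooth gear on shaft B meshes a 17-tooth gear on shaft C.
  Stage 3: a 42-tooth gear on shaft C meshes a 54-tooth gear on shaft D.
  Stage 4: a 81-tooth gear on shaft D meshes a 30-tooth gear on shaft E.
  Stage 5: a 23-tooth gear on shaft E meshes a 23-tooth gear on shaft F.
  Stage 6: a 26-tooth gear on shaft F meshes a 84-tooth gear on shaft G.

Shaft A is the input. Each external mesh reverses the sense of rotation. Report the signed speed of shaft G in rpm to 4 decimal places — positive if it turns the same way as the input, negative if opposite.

+76.6348 rpm (same as input, |ω| = 76.6348 rpm)

Stage 1 [19T→92T]: ω = 647.0000×19/92 = 133.6196 rpm, dir flips to −; running = −133.6196
Stage 2 [15T→17T]: ω = 133.6196×15/17 = 117.8996 rpm, dir flips to +; running = +117.8996
Stage 3 [42T→54T]: ω = 117.8996×42/54 = 91.6997 rpm, dir flips to −; running = −91.6997
Stage 4 [81T→30T]: ω = 91.6997×81/30 = 247.5892 rpm, dir flips to +; running = +247.5892
Stage 5 [23T→23T]: ω = 247.5892×23/23 = 247.5892 rpm, dir flips to −; running = −247.5892
Stage 6 [26T→84T]: ω = 247.5892×26/84 = 76.6348 rpm, dir flips to +; running = +76.6348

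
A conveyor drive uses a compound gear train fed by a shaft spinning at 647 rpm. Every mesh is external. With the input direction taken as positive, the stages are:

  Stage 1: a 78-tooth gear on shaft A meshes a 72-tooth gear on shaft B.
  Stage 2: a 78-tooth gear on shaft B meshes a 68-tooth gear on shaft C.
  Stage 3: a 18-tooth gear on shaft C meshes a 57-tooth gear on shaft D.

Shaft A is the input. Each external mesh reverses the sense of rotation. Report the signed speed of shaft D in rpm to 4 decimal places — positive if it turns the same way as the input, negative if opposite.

-253.8924 rpm (opposite to input, |ω| = 253.8924 rpm)

Stage 1 [78T→72T]: ω = 647.0000×78/72 = 700.9167 rpm, dir flips to −; running = −700.9167
Stage 2 [78T→68T]: ω = 700.9167×78/68 = 803.9926 rpm, dir flips to +; running = +803.9926
Stage 3 [18T→57T]: ω = 803.9926×18/57 = 253.8924 rpm, dir flips to −; running = −253.8924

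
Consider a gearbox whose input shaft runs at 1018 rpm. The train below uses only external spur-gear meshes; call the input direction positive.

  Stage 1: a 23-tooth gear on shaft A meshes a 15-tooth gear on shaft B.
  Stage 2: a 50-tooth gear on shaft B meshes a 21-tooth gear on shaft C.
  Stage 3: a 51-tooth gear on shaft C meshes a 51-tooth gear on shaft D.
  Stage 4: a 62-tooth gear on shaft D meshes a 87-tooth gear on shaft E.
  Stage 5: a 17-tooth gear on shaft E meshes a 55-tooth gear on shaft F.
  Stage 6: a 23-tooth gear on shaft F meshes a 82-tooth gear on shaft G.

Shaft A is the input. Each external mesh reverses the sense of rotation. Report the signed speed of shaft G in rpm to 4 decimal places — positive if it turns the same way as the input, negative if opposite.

+229.6189 rpm (same as input, |ω| = 229.6189 rpm)

Stage 1 [23T→15T]: ω = 1018.0000×23/15 = 1560.9333 rpm, dir flips to −; running = −1560.9333
Stage 2 [50T→21T]: ω = 1560.9333×50/21 = 3716.5079 rpm, dir flips to +; running = +3716.5079
Stage 3 [51T→51T]: ω = 3716.5079×51/51 = 3716.5079 rpm, dir flips to −; running = −3716.5079
Stage 4 [62T→87T]: ω = 3716.5079×62/87 = 2648.5459 rpm, dir flips to +; running = +2648.5459
Stage 5 [17T→55T]: ω = 2648.5459×17/55 = 818.6415 rpm, dir flips to −; running = −818.6415
Stage 6 [23T→82T]: ω = 818.6415×23/82 = 229.6189 rpm, dir flips to +; running = +229.6189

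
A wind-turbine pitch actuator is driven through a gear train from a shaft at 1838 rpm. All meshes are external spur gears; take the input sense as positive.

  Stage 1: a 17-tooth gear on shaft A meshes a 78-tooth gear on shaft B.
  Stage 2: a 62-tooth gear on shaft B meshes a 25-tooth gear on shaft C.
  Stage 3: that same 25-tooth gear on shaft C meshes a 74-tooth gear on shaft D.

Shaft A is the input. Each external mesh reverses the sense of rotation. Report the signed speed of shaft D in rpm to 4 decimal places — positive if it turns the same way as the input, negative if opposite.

Stage 1 [17T→78T]: ω = 1838.0000×17/78 = 400.5897 rpm, dir flips to −; running = −400.5897
Stage 2 [62T→25T]: ω = 400.5897×62/25 = 993.4626 rpm, dir flips to +; running = +993.4626
Stage 3 [25T→74T]: ω = 993.4626×25/74 = 335.6292 rpm, dir flips to −; running = −335.6292

-335.6292 rpm (opposite to input, |ω| = 335.6292 rpm)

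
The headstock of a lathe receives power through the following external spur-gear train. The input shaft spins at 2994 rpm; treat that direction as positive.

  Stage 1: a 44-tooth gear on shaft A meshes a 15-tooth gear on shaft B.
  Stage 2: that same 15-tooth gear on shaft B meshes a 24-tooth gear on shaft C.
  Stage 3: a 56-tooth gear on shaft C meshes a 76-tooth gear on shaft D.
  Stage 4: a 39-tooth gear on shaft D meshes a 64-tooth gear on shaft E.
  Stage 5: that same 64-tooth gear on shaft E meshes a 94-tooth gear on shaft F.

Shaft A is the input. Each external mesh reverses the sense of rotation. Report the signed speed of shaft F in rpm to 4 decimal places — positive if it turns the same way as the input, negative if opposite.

Stage 1 [44T→15T]: ω = 2994.0000×44/15 = 8782.4000 rpm, dir flips to −; running = −8782.4000
Stage 2 [15T→24T]: ω = 8782.4000×15/24 = 5489.0000 rpm, dir flips to +; running = +5489.0000
Stage 3 [56T→76T]: ω = 5489.0000×56/76 = 4044.5263 rpm, dir flips to −; running = −4044.5263
Stage 4 [39T→64T]: ω = 4044.5263×39/64 = 2464.6332 rpm, dir flips to +; running = +2464.6332
Stage 5 [64T→94T]: ω = 2464.6332×64/94 = 1678.0482 rpm, dir flips to −; running = −1678.0482

-1678.0482 rpm (opposite to input, |ω| = 1678.0482 rpm)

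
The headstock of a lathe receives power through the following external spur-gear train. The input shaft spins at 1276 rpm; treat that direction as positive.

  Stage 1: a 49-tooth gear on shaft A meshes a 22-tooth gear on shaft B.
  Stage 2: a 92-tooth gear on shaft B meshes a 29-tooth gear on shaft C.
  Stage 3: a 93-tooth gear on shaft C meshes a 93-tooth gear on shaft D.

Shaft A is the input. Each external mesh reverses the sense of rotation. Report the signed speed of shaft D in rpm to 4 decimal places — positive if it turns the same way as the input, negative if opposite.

-9016.0000 rpm (opposite to input, |ω| = 9016.0000 rpm)

Stage 1 [49T→22T]: ω = 1276.0000×49/22 = 2842.0000 rpm, dir flips to −; running = −2842.0000
Stage 2 [92T→29T]: ω = 2842.0000×92/29 = 9016.0000 rpm, dir flips to +; running = +9016.0000
Stage 3 [93T→93T]: ω = 9016.0000×93/93 = 9016.0000 rpm, dir flips to −; running = −9016.0000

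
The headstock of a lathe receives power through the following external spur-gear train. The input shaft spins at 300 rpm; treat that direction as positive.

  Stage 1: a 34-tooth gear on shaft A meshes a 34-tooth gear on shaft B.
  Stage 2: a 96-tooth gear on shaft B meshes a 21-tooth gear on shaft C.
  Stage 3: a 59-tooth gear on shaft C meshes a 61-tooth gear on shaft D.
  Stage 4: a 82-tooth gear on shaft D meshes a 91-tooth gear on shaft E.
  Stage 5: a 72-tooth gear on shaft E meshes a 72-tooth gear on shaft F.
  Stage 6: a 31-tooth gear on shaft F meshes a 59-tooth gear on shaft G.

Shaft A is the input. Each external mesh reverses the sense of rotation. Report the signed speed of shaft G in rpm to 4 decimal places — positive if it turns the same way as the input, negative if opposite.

Stage 1 [34T→34T]: ω = 300.0000×34/34 = 300.0000 rpm, dir flips to −; running = −300.0000
Stage 2 [96T→21T]: ω = 300.0000×96/21 = 1371.4286 rpm, dir flips to +; running = +1371.4286
Stage 3 [59T→61T]: ω = 1371.4286×59/61 = 1326.4637 rpm, dir flips to −; running = −1326.4637
Stage 4 [82T→91T]: ω = 1326.4637×82/91 = 1195.2750 rpm, dir flips to +; running = +1195.2750
Stage 5 [72T→72T]: ω = 1195.2750×72/72 = 1195.2750 rpm, dir flips to −; running = −1195.2750
Stage 6 [31T→59T]: ω = 1195.2750×31/59 = 628.0258 rpm, dir flips to +; running = +628.0258

+628.0258 rpm (same as input, |ω| = 628.0258 rpm)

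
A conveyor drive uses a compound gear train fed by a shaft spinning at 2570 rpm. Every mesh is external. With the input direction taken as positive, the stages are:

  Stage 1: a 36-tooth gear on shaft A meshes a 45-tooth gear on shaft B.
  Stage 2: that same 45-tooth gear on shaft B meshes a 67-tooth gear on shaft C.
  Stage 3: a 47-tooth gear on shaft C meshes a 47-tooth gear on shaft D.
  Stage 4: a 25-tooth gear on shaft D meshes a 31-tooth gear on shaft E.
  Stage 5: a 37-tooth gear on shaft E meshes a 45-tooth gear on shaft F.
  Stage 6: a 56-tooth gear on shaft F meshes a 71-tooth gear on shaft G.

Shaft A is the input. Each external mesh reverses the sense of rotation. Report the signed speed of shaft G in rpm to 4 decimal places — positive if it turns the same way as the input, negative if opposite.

+722.2009 rpm (same as input, |ω| = 722.2009 rpm)

Stage 1 [36T→45T]: ω = 2570.0000×36/45 = 2056.0000 rpm, dir flips to −; running = −2056.0000
Stage 2 [45T→67T]: ω = 2056.0000×45/67 = 1380.8955 rpm, dir flips to +; running = +1380.8955
Stage 3 [47T→47T]: ω = 1380.8955×47/47 = 1380.8955 rpm, dir flips to −; running = −1380.8955
Stage 4 [25T→31T]: ω = 1380.8955×25/31 = 1113.6254 rpm, dir flips to +; running = +1113.6254
Stage 5 [37T→45T]: ω = 1113.6254×37/45 = 915.6476 rpm, dir flips to −; running = −915.6476
Stage 6 [56T→71T]: ω = 915.6476×56/71 = 722.2009 rpm, dir flips to +; running = +722.2009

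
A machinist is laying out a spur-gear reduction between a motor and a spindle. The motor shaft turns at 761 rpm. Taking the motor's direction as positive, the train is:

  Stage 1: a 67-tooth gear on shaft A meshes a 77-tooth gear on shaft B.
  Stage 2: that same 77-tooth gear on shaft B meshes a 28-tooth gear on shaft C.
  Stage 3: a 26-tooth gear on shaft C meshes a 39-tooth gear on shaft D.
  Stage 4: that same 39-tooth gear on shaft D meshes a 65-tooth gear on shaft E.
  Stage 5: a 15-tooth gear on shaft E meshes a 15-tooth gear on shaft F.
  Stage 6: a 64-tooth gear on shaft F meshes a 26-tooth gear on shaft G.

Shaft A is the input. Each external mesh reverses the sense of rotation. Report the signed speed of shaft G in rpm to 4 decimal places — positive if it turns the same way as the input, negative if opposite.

Stage 1 [67T→77T]: ω = 761.0000×67/77 = 662.1688 rpm, dir flips to −; running = −662.1688
Stage 2 [77T→28T]: ω = 662.1688×77/28 = 1820.9643 rpm, dir flips to +; running = +1820.9643
Stage 3 [26T→39T]: ω = 1820.9643×26/39 = 1213.9762 rpm, dir flips to −; running = −1213.9762
Stage 4 [39T→65T]: ω = 1213.9762×39/65 = 728.3857 rpm, dir flips to +; running = +728.3857
Stage 5 [15T→15T]: ω = 728.3857×15/15 = 728.3857 rpm, dir flips to −; running = −728.3857
Stage 6 [64T→26T]: ω = 728.3857×64/26 = 1792.9495 rpm, dir flips to +; running = +1792.9495

+1792.9495 rpm (same as input, |ω| = 1792.9495 rpm)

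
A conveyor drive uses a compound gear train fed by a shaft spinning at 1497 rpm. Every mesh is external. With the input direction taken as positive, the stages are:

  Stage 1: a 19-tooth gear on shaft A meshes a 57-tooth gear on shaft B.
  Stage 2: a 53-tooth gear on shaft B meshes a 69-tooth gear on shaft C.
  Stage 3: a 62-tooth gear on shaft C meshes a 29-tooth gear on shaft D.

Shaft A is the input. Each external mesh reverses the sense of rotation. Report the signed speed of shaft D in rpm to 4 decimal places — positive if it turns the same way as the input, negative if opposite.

Stage 1 [19T→57T]: ω = 1497.0000×19/57 = 499.0000 rpm, dir flips to −; running = −499.0000
Stage 2 [53T→69T]: ω = 499.0000×53/69 = 383.2899 rpm, dir flips to +; running = +383.2899
Stage 3 [62T→29T]: ω = 383.2899×62/29 = 819.4473 rpm, dir flips to −; running = −819.4473

-819.4473 rpm (opposite to input, |ω| = 819.4473 rpm)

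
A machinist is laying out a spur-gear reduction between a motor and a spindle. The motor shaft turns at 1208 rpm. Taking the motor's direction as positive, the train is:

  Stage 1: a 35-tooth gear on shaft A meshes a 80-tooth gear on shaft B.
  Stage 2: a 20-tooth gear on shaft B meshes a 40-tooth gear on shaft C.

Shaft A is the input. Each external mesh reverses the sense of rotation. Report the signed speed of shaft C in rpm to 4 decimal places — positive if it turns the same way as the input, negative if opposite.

+264.2500 rpm (same as input, |ω| = 264.2500 rpm)

Stage 1 [35T→80T]: ω = 1208.0000×35/80 = 528.5000 rpm, dir flips to −; running = −528.5000
Stage 2 [20T→40T]: ω = 528.5000×20/40 = 264.2500 rpm, dir flips to +; running = +264.2500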